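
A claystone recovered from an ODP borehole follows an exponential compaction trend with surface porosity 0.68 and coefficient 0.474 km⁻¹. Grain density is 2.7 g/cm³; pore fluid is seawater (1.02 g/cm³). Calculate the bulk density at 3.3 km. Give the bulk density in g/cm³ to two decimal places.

2.46 g/cm³

Porosity at depth: n = 0.68·exp(−0.474×3.3) = 0.68×0.2093 = 0.1423
Bulk density: ρ_b = (1−n)ρ_g + n·ρ_f = 0.8577×2.7 + 0.1423×1.02
       = 2.316 + 0.145 = 2.461 g/cm³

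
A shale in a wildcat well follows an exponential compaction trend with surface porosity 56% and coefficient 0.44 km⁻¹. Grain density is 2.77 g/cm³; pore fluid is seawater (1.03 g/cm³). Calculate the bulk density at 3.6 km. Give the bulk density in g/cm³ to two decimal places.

Porosity at depth: φ = 0.56·exp(−0.44×3.6) = 0.56×0.2052 = 0.1149
Bulk density: ρ_b = (1−φ)ρ_g + φ·ρ_f = 0.8851×2.77 + 0.1149×1.03
       = 2.452 + 0.118 = 2.570 g/cm³

2.57 g/cm³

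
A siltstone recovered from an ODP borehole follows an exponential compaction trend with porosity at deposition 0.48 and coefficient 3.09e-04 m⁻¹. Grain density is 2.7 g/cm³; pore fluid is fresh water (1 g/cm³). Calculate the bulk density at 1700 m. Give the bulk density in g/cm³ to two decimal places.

Working in km (1 km = 1000 m; β in km⁻¹ = β in m⁻¹ × 1000):
Porosity at depth: φ = 0.48·exp(−0.309×1.7) = 0.48×0.5914 = 0.2839
Bulk density: ρ_b = (1−φ)ρ_g + φ·ρ_f = 0.7161×2.7 + 0.2839×1
       = 1.934 + 0.284 = 2.217 g/cm³

2.22 g/cm³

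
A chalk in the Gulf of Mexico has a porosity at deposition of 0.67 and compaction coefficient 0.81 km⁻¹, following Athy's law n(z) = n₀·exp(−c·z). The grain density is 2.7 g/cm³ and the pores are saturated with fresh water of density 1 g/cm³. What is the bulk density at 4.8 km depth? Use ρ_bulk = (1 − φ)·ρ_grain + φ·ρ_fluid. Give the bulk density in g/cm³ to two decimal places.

Porosity at depth: n = 0.67·exp(−0.81×4.8) = 0.67×0.0205 = 0.0137
Bulk density: ρ_b = (1−n)ρ_g + n·ρ_f = 0.9863×2.7 + 0.0137×1
       = 2.663 + 0.014 = 2.677 g/cm³

2.68 g/cm³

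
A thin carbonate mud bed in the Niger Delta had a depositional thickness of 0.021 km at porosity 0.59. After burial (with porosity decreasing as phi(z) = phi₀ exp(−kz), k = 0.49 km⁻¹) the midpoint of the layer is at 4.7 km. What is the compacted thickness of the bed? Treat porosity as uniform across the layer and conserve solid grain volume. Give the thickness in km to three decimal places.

0.009 km

Porosity at 4.7 km: phi = 0.59·exp(−0.49×4.7) = 0.0590
Solid-volume conservation: h(1−phi) = h₀(1−phi₀) ⇒ h = h₀·(1−phi₀)/(1−phi)
h = 0.021 × (1 − 0.59)/(1 − 0.0590) = 0.021 × 0.4357 = 0.0091 km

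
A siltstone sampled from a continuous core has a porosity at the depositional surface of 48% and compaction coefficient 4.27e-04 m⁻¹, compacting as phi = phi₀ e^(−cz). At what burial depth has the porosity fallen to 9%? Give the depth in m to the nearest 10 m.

Working in km (1 km = 1000 m; c in km⁻¹ = c in m⁻¹ × 1000):
Invert Athy's law: z = ln(phi₀/phi) / c
z = ln(0.48/0.09) / 0.427 = ln(5.333) / 0.427 = 1.6740 / 0.427 = 3.920 km

3920 m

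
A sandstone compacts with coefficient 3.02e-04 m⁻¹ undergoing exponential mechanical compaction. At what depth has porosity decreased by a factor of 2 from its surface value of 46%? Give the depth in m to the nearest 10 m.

Working in km (1 km = 1000 m; β in km⁻¹ = β in m⁻¹ × 1000):
phi/phi₀ = 1/2 ⇒ exp(−β·z) = 1/2 ⇒ z = ln(2) / β
z = 0.6931 / 0.302 = 2.295 km

2300 m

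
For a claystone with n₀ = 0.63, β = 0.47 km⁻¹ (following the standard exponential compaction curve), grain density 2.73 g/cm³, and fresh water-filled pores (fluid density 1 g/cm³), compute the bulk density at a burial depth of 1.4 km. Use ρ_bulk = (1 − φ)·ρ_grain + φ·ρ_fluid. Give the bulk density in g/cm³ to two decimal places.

2.17 g/cm³

Porosity at depth: n = 0.63·exp(−0.47×1.4) = 0.63×0.5179 = 0.3263
Bulk density: ρ_b = (1−n)ρ_g + n·ρ_f = 0.6737×2.73 + 0.3263×1
       = 1.839 + 0.326 = 2.166 g/cm³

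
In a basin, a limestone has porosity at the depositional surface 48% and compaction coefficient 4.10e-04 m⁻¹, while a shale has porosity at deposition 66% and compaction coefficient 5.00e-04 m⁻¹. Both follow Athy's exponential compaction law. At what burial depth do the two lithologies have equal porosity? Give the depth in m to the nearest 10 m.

3540 m

Working in km (1 km = 1000 m; k in km⁻¹ = k in m⁻¹ × 1000):
Set phi₀ₐ e^(−kₐz) = phi₀ᵦ e^(−kᵦz) ⇒ ln(phi₀ₐ/phi₀ᵦ) = (kₐ − kᵦ)·z
z = ln(0.48/0.66) / (0.41 − 0.5) = -0.3185 / -0.09 = 3.538 km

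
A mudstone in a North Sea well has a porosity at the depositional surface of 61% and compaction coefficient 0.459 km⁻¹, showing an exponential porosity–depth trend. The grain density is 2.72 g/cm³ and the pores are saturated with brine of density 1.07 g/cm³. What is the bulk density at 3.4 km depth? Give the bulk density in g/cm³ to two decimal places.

Porosity at depth: φ = 0.61·exp(−0.459×3.4) = 0.61×0.2100 = 0.1281
Bulk density: ρ_b = (1−φ)ρ_g + φ·ρ_f = 0.8719×2.72 + 0.1281×1.07
       = 2.372 + 0.137 = 2.509 g/cm³

2.51 g/cm³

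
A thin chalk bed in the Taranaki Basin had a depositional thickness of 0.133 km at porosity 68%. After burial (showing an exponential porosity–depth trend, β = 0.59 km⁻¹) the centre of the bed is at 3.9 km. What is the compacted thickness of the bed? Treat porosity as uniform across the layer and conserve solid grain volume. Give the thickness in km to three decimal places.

0.046 km

Porosity at 3.9 km: n = 0.68·exp(−0.59×3.9) = 0.0681
Solid-volume conservation: h(1−n) = h₀(1−n₀) ⇒ h = h₀·(1−n₀)/(1−n)
h = 0.133 × (1 − 0.68)/(1 − 0.0681) = 0.133 × 0.3434 = 0.0457 km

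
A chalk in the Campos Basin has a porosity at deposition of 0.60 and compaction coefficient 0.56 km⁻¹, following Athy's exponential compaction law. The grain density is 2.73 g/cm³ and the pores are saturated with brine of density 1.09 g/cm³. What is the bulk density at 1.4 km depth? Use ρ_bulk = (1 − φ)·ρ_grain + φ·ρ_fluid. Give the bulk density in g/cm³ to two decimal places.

2.28 g/cm³

Porosity at depth: phi = 0.6·exp(−0.56×1.4) = 0.6×0.4566 = 0.2739
Bulk density: ρ_b = (1−phi)ρ_g + phi·ρ_f = 0.7261×2.73 + 0.2739×1.09
       = 1.982 + 0.299 = 2.281 g/cm³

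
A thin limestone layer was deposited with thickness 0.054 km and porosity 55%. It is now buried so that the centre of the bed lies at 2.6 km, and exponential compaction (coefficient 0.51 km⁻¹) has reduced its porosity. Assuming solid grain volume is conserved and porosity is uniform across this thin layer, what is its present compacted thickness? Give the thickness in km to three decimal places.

Porosity at 2.6 km: n = 0.55·exp(−0.51×2.6) = 0.1460
Solid-volume conservation: h(1−n) = h₀(1−n₀) ⇒ h = h₀·(1−n₀)/(1−n)
h = 0.054 × (1 − 0.55)/(1 − 0.1460) = 0.054 × 0.5270 = 0.0285 km

0.028 km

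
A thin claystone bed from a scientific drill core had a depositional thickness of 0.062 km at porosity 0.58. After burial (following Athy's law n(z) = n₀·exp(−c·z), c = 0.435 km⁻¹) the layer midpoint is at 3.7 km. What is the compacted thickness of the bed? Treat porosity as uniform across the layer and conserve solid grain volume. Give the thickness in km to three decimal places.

Porosity at 3.7 km: n = 0.58·exp(−0.435×3.7) = 0.1160
Solid-volume conservation: h(1−n) = h₀(1−n₀) ⇒ h = h₀·(1−n₀)/(1−n)
h = 0.062 × (1 − 0.58)/(1 − 0.1160) = 0.062 × 0.4751 = 0.0295 km

0.029 km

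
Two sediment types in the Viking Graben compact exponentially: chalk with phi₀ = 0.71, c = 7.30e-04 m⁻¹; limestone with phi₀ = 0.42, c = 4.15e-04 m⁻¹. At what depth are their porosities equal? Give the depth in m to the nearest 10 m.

1670 m

Working in km (1 km = 1000 m; c in km⁻¹ = c in m⁻¹ × 1000):
Set phi₀ₐ e^(−cₐZ) = phi₀ᵦ e^(−cᵦZ) ⇒ ln(phi₀ₐ/phi₀ᵦ) = (cₐ − cᵦ)·Z
Z = ln(0.71/0.42) / (0.73 − 0.415) = 0.5250 / 0.315 = 1.667 km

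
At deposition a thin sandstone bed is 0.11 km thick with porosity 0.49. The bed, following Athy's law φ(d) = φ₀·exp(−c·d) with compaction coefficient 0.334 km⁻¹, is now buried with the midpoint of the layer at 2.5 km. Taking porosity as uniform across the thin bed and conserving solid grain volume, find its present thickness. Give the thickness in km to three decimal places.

0.071 km

Porosity at 2.5 km: φ = 0.49·exp(−0.334×2.5) = 0.2126
Solid-volume conservation: h(1−φ) = h₀(1−φ₀) ⇒ h = h₀·(1−φ₀)/(1−φ)
h = 0.11 × (1 − 0.49)/(1 − 0.2126) = 0.11 × 0.6477 = 0.0712 km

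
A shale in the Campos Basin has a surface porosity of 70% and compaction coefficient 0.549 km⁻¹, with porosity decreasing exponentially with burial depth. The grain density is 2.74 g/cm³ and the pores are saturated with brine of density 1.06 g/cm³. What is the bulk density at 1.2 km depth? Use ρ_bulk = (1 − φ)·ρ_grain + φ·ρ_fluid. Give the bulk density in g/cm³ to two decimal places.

2.13 g/cm³

Porosity at depth: phi = 0.7·exp(−0.549×1.2) = 0.7×0.5175 = 0.3622
Bulk density: ρ_b = (1−phi)ρ_g + phi·ρ_f = 0.6378×2.74 + 0.3622×1.06
       = 1.747 + 0.384 = 2.131 g/cm³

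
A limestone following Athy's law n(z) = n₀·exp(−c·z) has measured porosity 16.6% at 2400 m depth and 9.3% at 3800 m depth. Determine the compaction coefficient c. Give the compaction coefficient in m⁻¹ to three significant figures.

0.000414 m⁻¹

Working in km (1 km = 1000 m; c in km⁻¹ = c in m⁻¹ × 1000):
Athy: n(z) = n₀ e^(−cz) ⇒ n₁/n₂ = e^{c(z₂−z₁)} ⇒ c = ln(n₁/n₂)/(z₂−z₁)
c = ln(0.166/0.093) / (3.8 − 2.4) = ln(1.785) / 1.4 = 0.5794 / 1.4 = 0.4138 km⁻¹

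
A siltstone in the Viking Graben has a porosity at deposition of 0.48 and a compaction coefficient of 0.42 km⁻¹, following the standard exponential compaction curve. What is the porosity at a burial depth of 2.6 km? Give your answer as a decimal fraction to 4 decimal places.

0.1611

phi = phi₀·exp(−k·Z) = 0.48 × exp(−0.42 × 2.6) = 0.48 × exp(−1.092)
  = 0.48 × 0.3355 = 0.1611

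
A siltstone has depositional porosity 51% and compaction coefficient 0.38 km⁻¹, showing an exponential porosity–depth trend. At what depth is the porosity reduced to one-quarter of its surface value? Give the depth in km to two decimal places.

phi/phi₀ = 1/4 ⇒ exp(−k·z) = 1/4 ⇒ z = ln(4) / k
z = 1.3863 / 0.38 = 3.648 km

3.65 km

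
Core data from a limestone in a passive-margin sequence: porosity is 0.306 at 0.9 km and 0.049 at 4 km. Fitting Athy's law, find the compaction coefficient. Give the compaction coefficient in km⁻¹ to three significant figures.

Athy: n(d) = n₀ e^(−βd) ⇒ n₁/n₂ = e^{β(d₂−d₁)} ⇒ β = ln(n₁/n₂)/(d₂−d₁)
β = ln(0.306/0.049) / (4 − 0.9) = ln(6.245) / 3.1 = 1.8318 / 3.1 = 0.5909 km⁻¹

0.591 km⁻¹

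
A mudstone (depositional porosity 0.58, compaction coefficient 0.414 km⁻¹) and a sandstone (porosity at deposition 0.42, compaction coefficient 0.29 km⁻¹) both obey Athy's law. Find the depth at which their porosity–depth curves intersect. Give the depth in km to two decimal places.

2.60 km

Set n₀ₐ e^(−cₐZ) = n₀ᵦ e^(−cᵦZ) ⇒ ln(n₀ₐ/n₀ᵦ) = (cₐ − cᵦ)·Z
Z = ln(0.58/0.42) / (0.414 − 0.29) = 0.3228 / 0.124 = 2.603 km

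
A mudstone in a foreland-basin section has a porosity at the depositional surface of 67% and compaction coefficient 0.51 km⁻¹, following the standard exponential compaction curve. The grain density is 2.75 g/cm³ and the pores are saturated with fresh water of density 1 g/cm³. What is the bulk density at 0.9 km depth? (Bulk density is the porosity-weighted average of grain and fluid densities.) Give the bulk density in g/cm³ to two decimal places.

2.01 g/cm³

Porosity at depth: φ = 0.67·exp(−0.51×0.9) = 0.67×0.6319 = 0.4234
Bulk density: ρ_b = (1−φ)ρ_g + φ·ρ_f = 0.5766×2.75 + 0.4234×1
       = 1.586 + 0.423 = 2.009 g/cm³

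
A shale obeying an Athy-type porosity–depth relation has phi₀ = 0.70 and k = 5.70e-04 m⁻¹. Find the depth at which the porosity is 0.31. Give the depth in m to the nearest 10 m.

1430 m

Working in km (1 km = 1000 m; k in km⁻¹ = k in m⁻¹ × 1000):
Invert Athy's law: Z = ln(phi₀/phi) / k
Z = ln(0.7/0.31) / 0.57 = ln(2.258) / 0.57 = 0.8145 / 0.57 = 1.429 km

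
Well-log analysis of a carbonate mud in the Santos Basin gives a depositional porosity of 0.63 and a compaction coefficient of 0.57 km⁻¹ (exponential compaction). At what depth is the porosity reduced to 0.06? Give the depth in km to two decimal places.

4.13 km

Invert Athy's law: z = ln(φ₀/φ) / c
z = ln(0.63/0.06) / 0.57 = ln(10.5) / 0.57 = 2.3514 / 0.57 = 4.125 km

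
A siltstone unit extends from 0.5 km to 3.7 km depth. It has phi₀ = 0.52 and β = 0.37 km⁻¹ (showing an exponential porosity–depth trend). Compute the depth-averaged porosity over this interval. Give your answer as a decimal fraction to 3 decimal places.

0.253

⟨phi⟩ = (1/(Z₂−Z₁)) ∫ phi₀ e^(−βZ) dZ = phi₀·(e^(−β·Z₁) − e^(−β·Z₂)) / (β·(Z₂−Z₁))
e^(−0.37×0.5) = 0.8311; e^(−0.37×3.7) = 0.2544
⟨phi⟩ = 0.52 × (0.8311 − 0.2544) / (0.37 × 3.2) = 0.52 × 0.4871 = 0.2533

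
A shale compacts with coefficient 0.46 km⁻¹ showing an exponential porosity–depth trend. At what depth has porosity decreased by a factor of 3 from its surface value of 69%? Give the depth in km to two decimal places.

2.39 km

phi/phi₀ = 1/3 ⇒ exp(−β·Z) = 1/3 ⇒ Z = ln(3) / β
Z = 1.0986 / 0.46 = 2.388 km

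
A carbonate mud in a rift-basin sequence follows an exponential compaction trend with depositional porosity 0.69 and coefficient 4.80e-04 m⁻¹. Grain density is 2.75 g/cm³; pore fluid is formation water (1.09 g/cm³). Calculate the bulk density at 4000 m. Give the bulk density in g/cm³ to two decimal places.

Working in km (1 km = 1000 m; β in km⁻¹ = β in m⁻¹ × 1000):
Porosity at depth: phi = 0.69·exp(−0.48×4) = 0.69×0.1466 = 0.1012
Bulk density: ρ_b = (1−phi)ρ_g + phi·ρ_f = 0.8988×2.75 + 0.1012×1.09
       = 2.472 + 0.110 = 2.582 g/cm³

2.58 g/cm³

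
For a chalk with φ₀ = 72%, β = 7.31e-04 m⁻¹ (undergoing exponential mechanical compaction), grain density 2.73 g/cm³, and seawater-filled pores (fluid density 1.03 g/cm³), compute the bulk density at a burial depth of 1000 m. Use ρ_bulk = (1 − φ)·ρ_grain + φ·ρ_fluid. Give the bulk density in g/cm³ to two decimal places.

Working in km (1 km = 1000 m; β in km⁻¹ = β in m⁻¹ × 1000):
Porosity at depth: φ = 0.72·exp(−0.731×1) = 0.72×0.4814 = 0.3466
Bulk density: ρ_b = (1−φ)ρ_g + φ·ρ_f = 0.6534×2.73 + 0.3466×1.03
       = 1.784 + 0.357 = 2.141 g/cm³

2.14 g/cm³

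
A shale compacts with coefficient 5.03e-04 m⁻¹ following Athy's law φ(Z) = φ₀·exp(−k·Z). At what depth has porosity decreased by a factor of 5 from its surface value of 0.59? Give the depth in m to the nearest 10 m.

3200 m

Working in km (1 km = 1000 m; k in km⁻¹ = k in m⁻¹ × 1000):
φ/φ₀ = 1/5 ⇒ exp(−k·Z) = 1/5 ⇒ Z = ln(5) / k
Z = 1.6094 / 0.503 = 3.200 km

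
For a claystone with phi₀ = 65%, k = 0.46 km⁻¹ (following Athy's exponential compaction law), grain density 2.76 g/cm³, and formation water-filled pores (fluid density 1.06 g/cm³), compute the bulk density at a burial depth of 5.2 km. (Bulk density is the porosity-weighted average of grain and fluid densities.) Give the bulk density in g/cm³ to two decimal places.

2.66 g/cm³

Porosity at depth: phi = 0.65·exp(−0.46×5.2) = 0.65×0.0914 = 0.0594
Bulk density: ρ_b = (1−phi)ρ_g + phi·ρ_f = 0.9406×2.76 + 0.0594×1.06
       = 2.596 + 0.063 = 2.659 g/cm³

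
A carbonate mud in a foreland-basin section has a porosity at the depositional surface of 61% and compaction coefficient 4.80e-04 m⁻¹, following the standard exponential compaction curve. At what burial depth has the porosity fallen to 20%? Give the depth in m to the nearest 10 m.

2320 m

Working in km (1 km = 1000 m; β in km⁻¹ = β in m⁻¹ × 1000):
Invert Athy's law: d = ln(φ₀/φ) / β
d = ln(0.61/0.2) / 0.48 = ln(3.05) / 0.48 = 1.1151 / 0.48 = 2.323 km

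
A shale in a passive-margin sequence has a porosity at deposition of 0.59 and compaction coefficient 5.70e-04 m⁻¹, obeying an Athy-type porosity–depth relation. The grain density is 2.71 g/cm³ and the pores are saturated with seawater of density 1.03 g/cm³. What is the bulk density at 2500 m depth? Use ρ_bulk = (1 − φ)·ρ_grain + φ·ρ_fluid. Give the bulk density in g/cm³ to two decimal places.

Working in km (1 km = 1000 m; c in km⁻¹ = c in m⁻¹ × 1000):
Porosity at depth: phi = 0.59·exp(−0.57×2.5) = 0.59×0.2405 = 0.1419
Bulk density: ρ_b = (1−phi)ρ_g + phi·ρ_f = 0.8581×2.71 + 0.1419×1.03
       = 2.325 + 0.146 = 2.472 g/cm³

2.47 g/cm³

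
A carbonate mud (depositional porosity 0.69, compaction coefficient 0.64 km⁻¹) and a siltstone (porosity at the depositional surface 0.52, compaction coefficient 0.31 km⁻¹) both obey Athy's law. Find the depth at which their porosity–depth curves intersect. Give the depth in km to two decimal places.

Set φ₀ₐ e^(−kₐz) = φ₀ᵦ e^(−kᵦz) ⇒ ln(φ₀ₐ/φ₀ᵦ) = (kₐ − kᵦ)·z
z = ln(0.69/0.52) / (0.64 − 0.31) = 0.2829 / 0.33 = 0.857 km

0.86 km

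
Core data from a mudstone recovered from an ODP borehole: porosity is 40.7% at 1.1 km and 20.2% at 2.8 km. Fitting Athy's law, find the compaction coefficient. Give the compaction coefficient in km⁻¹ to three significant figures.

0.412 km⁻¹

Athy: n(z) = n₀ e^(−kz) ⇒ n₁/n₂ = e^{k(z₂−z₁)} ⇒ k = ln(n₁/n₂)/(z₂−z₁)
k = ln(0.407/0.202) / (2.8 − 1.1) = ln(2.015) / 1.7 = 0.7005 / 1.7 = 0.4121 km⁻¹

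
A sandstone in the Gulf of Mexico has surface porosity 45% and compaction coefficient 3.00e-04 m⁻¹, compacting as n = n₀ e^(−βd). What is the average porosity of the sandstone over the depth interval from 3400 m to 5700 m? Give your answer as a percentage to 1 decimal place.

Working in km (1 km = 1000 m; β in km⁻¹ = β in m⁻¹ × 1000):
⟨n⟩ = (1/(d₂−d₁)) ∫ n₀ e^(−βd) dd = n₀·(e^(−β·d₁) − e^(−β·d₂)) / (β·(d₂−d₁))
e^(−0.3×3.4) = 0.3606; e^(−0.3×5.7) = 0.1809
⟨n⟩ = 0.45 × (0.3606 − 0.1809) / (0.3 × 2.3) = 0.45 × 0.2605 = 0.1172

11.7%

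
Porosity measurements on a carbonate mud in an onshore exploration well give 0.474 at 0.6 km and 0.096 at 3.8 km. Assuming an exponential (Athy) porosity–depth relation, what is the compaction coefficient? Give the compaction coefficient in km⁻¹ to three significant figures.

Athy: φ(Z) = φ₀ e^(−kZ) ⇒ φ₁/φ₂ = e^{k(Z₂−Z₁)} ⇒ k = ln(φ₁/φ₂)/(Z₂−Z₁)
k = ln(0.474/0.096) / (3.8 − 0.6) = ln(4.938) / 3.2 = 1.5969 / 3.2 = 0.499 km⁻¹

0.499 km⁻¹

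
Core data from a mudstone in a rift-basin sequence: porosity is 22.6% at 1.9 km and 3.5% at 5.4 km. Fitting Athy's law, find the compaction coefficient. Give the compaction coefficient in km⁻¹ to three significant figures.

Athy: n(d) = n₀ e^(−kd) ⇒ n₁/n₂ = e^{k(d₂−d₁)} ⇒ k = ln(n₁/n₂)/(d₂−d₁)
k = ln(0.226/0.035) / (5.4 − 1.9) = ln(6.457) / 3.5 = 1.8652 / 3.5 = 0.5329 km⁻¹

0.533 km⁻¹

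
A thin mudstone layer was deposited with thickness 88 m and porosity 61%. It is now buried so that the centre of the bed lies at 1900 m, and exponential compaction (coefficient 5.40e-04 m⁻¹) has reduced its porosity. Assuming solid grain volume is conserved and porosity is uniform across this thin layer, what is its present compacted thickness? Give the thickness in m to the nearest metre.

Working in km (1 km = 1000 m; k in km⁻¹ = k in m⁻¹ × 1000):
Porosity at 1.9 km: n = 0.61·exp(−0.54×1.9) = 0.2186
Solid-volume conservation: h(1−n) = h₀(1−n₀) ⇒ h = h₀·(1−n₀)/(1−n)
h = 0.088 × (1 − 0.61)/(1 − 0.2186) = 0.088 × 0.4991 = 0.0439 km

44 m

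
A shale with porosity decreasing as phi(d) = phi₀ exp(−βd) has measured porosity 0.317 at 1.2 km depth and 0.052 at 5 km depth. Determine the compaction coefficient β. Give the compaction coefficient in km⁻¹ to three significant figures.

0.476 km⁻¹

Athy: phi(d) = phi₀ e^(−βd) ⇒ phi₁/phi₂ = e^{β(d₂−d₁)} ⇒ β = ln(phi₁/phi₂)/(d₂−d₁)
β = ln(0.317/0.052) / (5 − 1.2) = ln(6.096) / 3.8 = 1.8077 / 3.8 = 0.4757 km⁻¹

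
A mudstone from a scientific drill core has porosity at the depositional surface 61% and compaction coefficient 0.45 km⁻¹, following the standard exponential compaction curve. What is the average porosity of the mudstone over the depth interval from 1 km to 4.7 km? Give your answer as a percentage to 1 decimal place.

18.9%

⟨phi⟩ = (1/(d₂−d₁)) ∫ phi₀ e^(−cd) dd = phi₀·(e^(−c·d₁) − e^(−c·d₂)) / (c·(d₂−d₁))
e^(−0.45×1) = 0.6376; e^(−0.45×4.7) = 0.1206
⟨phi⟩ = 0.61 × (0.6376 − 0.1206) / (0.45 × 3.7) = 0.61 × 0.3105 = 0.1894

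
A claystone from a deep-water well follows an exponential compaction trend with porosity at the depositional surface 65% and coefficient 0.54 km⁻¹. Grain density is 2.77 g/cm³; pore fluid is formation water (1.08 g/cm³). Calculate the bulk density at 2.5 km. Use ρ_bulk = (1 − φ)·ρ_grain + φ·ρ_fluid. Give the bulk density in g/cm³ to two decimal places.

2.49 g/cm³

Porosity at depth: phi = 0.65·exp(−0.54×2.5) = 0.65×0.2592 = 0.1685
Bulk density: ρ_b = (1−phi)ρ_g + phi·ρ_f = 0.8315×2.77 + 0.1685×1.08
       = 2.303 + 0.182 = 2.485 g/cm³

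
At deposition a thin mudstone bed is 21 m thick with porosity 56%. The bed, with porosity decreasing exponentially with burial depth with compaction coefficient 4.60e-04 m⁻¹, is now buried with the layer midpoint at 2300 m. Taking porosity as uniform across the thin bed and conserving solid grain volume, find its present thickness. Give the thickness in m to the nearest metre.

Working in km (1 km = 1000 m; k in km⁻¹ = k in m⁻¹ × 1000):
Porosity at 2.3 km: n = 0.56·exp(−0.46×2.3) = 0.1944
Solid-volume conservation: h(1−n) = h₀(1−n₀) ⇒ h = h₀·(1−n₀)/(1−n)
h = 0.021 × (1 − 0.56)/(1 − 0.1944) = 0.021 × 0.5462 = 0.0115 km

11 m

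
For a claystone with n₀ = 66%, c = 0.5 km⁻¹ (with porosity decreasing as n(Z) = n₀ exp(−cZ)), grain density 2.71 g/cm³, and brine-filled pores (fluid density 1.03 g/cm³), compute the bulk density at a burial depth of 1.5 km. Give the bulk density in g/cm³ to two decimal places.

2.19 g/cm³

Porosity at depth: n = 0.66·exp(−0.5×1.5) = 0.66×0.4724 = 0.3118
Bulk density: ρ_b = (1−n)ρ_g + n·ρ_f = 0.6882×2.71 + 0.3118×1.03
       = 1.865 + 0.321 = 2.186 g/cm³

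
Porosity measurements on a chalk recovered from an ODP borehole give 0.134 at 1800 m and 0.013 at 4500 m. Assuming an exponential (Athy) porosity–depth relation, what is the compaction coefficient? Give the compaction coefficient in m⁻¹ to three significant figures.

0.000864 m⁻¹

Working in km (1 km = 1000 m; k in km⁻¹ = k in m⁻¹ × 1000):
Athy: phi(z) = phi₀ e^(−kz) ⇒ phi₁/phi₂ = e^{k(z₂−z₁)} ⇒ k = ln(phi₁/phi₂)/(z₂−z₁)
k = ln(0.134/0.013) / (4.5 − 1.8) = ln(10.31) / 2.7 = 2.3329 / 2.7 = 0.864 km⁻¹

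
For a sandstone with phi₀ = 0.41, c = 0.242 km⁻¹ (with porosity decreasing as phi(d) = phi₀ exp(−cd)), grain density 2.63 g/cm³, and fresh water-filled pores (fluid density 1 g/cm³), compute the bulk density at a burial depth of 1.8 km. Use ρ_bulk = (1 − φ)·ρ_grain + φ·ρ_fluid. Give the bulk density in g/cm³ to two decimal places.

Porosity at depth: phi = 0.41·exp(−0.242×1.8) = 0.41×0.6469 = 0.2652
Bulk density: ρ_b = (1−phi)ρ_g + phi·ρ_f = 0.7348×2.63 + 0.2652×1
       = 1.932 + 0.265 = 2.198 g/cm³

2.20 g/cm³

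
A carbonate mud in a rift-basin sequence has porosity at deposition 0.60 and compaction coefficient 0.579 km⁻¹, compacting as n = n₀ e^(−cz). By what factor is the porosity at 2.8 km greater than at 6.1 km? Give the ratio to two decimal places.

n(z₁)/n(z₂) = e^(−c·z₁)/e^(−c·z₂) = e^{c(z₂−z₁)}
= exp(0.579 × 3.3) = exp(1.911) = 6.7578

6.76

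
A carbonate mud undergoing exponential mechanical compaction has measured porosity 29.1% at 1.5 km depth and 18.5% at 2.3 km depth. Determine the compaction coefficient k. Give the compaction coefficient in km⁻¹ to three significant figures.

0.566 km⁻¹

Athy: n(Z) = n₀ e^(−kZ) ⇒ n₁/n₂ = e^{k(Z₂−Z₁)} ⇒ k = ln(n₁/n₂)/(Z₂−Z₁)
k = ln(0.291/0.185) / (2.3 − 1.5) = ln(1.573) / 0.8 = 0.4530 / 0.8 = 0.5662 km⁻¹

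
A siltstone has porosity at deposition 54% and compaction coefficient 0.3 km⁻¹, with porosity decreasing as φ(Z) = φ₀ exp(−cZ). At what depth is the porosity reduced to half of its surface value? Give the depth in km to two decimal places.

φ/φ₀ = 1/2 ⇒ exp(−c·Z) = 1/2 ⇒ Z = ln(2) / c
Z = 0.6931 / 0.3 = 2.310 km

2.31 km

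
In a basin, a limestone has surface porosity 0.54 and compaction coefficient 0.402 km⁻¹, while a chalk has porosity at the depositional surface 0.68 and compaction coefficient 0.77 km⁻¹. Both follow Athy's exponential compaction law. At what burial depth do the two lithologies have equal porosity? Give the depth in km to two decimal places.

0.63 km

Set φ₀ₐ e^(−cₐz) = φ₀ᵦ e^(−cᵦz) ⇒ ln(φ₀ₐ/φ₀ᵦ) = (cₐ − cᵦ)·z
z = ln(0.54/0.68) / (0.402 − 0.77) = -0.2305 / -0.368 = 0.626 km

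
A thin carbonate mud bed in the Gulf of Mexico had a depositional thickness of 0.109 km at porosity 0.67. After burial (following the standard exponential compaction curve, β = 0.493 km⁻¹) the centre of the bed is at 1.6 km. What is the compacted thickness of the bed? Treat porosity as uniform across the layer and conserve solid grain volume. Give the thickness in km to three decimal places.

0.052 km

Porosity at 1.6 km: phi = 0.67·exp(−0.493×1.6) = 0.3044
Solid-volume conservation: h(1−phi) = h₀(1−phi₀) ⇒ h = h₀·(1−phi₀)/(1−phi)
h = 0.109 × (1 − 0.67)/(1 − 0.3044) = 0.109 × 0.4744 = 0.0517 km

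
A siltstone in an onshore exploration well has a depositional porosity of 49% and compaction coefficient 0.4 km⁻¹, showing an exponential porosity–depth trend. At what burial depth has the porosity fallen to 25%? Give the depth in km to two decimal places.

1.68 km

Invert Athy's law: d = ln(phi₀/phi) / c
d = ln(0.49/0.25) / 0.4 = ln(1.96) / 0.4 = 0.6729 / 0.4 = 1.682 km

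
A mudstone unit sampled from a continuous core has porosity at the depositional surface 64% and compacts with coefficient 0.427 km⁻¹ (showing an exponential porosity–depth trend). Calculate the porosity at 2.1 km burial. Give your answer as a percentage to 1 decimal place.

26.1%

n = n₀·exp(−c·Z) = 0.64 × exp(−0.427 × 2.1) = 0.64 × exp(−0.8967)
  = 0.64 × 0.4079 = 0.2611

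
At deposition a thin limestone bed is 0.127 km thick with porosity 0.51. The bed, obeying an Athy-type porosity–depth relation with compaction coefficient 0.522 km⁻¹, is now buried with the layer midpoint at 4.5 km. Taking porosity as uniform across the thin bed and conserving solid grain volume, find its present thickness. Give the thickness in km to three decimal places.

Porosity at 4.5 km: n = 0.51·exp(−0.522×4.5) = 0.0487
Solid-volume conservation: h(1−n) = h₀(1−n₀) ⇒ h = h₀·(1−n₀)/(1−n)
h = 0.127 × (1 − 0.51)/(1 − 0.0487) = 0.127 × 0.5151 = 0.0654 km

0.065 km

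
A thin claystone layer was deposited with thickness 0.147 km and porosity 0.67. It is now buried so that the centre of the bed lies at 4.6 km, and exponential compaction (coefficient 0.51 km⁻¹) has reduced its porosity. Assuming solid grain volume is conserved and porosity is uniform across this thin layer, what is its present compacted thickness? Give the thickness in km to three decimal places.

0.052 km

Porosity at 4.6 km: n = 0.67·exp(−0.51×4.6) = 0.0642
Solid-volume conservation: h(1−n) = h₀(1−n₀) ⇒ h = h₀·(1−n₀)/(1−n)
h = 0.147 × (1 − 0.67)/(1 − 0.0642) = 0.147 × 0.3526 = 0.0518 km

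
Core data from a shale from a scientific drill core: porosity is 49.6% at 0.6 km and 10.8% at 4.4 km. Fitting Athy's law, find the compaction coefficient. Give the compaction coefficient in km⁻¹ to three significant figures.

0.401 km⁻¹

Athy: n(z) = n₀ e^(−kz) ⇒ n₁/n₂ = e^{k(z₂−z₁)} ⇒ k = ln(n₁/n₂)/(z₂−z₁)
k = ln(0.496/0.108) / (4.4 − 0.6) = ln(4.593) / 3.8 = 1.5244 / 3.8 = 0.4012 km⁻¹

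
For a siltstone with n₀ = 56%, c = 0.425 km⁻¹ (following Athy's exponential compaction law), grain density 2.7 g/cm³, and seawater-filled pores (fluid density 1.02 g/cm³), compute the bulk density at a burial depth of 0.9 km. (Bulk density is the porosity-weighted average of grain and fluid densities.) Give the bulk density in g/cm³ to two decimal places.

2.06 g/cm³

Porosity at depth: n = 0.56·exp(−0.425×0.9) = 0.56×0.6822 = 0.3820
Bulk density: ρ_b = (1−n)ρ_g + n·ρ_f = 0.6180×2.7 + 0.3820×1.02
       = 1.669 + 0.390 = 2.058 g/cm³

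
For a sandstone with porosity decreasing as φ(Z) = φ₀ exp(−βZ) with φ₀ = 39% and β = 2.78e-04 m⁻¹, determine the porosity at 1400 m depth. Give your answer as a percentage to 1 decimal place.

Working in km (1 km = 1000 m; β in km⁻¹ = β in m⁻¹ × 1000):
φ = φ₀·exp(−β·Z) = 0.39 × exp(−0.278 × 1.4) = 0.39 × exp(−0.3892)
  = 0.39 × 0.6776 = 0.2643

26.4%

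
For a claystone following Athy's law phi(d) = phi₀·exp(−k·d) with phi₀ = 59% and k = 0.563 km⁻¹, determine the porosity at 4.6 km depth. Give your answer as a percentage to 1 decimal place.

4.4%

phi = phi₀·exp(−k·d) = 0.59 × exp(−0.563 × 4.6) = 0.59 × exp(−2.59)
  = 0.59 × 0.0750 = 0.0443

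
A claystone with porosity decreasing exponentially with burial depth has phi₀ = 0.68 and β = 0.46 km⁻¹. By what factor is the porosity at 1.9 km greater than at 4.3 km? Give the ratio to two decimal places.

3.02

phi(z₁)/phi(z₂) = e^(−β·z₁)/e^(−β·z₂) = e^{β(z₂−z₁)}
= exp(0.46 × 2.4) = exp(1.104) = 3.0162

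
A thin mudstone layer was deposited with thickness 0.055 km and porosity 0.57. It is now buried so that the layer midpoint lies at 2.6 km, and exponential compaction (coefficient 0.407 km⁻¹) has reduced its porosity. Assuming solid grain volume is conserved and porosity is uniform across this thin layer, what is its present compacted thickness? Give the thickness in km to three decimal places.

Porosity at 2.6 km: φ = 0.57·exp(−0.407×2.6) = 0.1978
Solid-volume conservation: h(1−φ) = h₀(1−φ₀) ⇒ h = h₀·(1−φ₀)/(1−φ)
h = 0.055 × (1 − 0.57)/(1 − 0.1978) = 0.055 × 0.5360 = 0.0295 km

0.029 km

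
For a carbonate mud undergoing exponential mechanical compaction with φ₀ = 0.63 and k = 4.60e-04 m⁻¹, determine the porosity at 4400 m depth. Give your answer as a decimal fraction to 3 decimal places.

Working in km (1 km = 1000 m; k in km⁻¹ = k in m⁻¹ × 1000):
φ = φ₀·exp(−k·z) = 0.63 × exp(−0.46 × 4.4) = 0.63 × exp(−2.024)
  = 0.63 × 0.1321 = 0.0832

0.083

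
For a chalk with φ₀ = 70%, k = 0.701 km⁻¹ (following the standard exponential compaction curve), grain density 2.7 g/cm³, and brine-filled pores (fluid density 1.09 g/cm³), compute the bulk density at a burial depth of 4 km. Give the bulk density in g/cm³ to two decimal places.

Porosity at depth: φ = 0.7·exp(−0.701×4) = 0.7×0.0606 = 0.0424
Bulk density: ρ_b = (1−φ)ρ_g + φ·ρ_f = 0.9576×2.7 + 0.0424×1.09
       = 2.586 + 0.046 = 2.632 g/cm³

2.63 g/cm³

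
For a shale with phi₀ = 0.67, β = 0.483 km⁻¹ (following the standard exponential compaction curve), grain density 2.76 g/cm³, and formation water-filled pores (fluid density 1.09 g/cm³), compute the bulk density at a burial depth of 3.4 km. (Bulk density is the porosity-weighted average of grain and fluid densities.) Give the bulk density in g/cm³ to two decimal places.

2.54 g/cm³

Porosity at depth: phi = 0.67·exp(−0.483×3.4) = 0.67×0.1936 = 0.1297
Bulk density: ρ_b = (1−phi)ρ_g + phi·ρ_f = 0.8703×2.76 + 0.1297×1.09
       = 2.402 + 0.141 = 2.543 g/cm³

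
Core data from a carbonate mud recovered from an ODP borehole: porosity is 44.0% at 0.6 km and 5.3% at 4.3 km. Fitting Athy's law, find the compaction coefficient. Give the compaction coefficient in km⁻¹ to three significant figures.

Athy: phi(z) = phi₀ e^(−βz) ⇒ phi₁/phi₂ = e^{β(z₂−z₁)} ⇒ β = ln(phi₁/phi₂)/(z₂−z₁)
β = ln(0.44/0.053) / (4.3 − 0.6) = ln(8.302) / 3.7 = 2.1165 / 3.7 = 0.572 km⁻¹

0.572 km⁻¹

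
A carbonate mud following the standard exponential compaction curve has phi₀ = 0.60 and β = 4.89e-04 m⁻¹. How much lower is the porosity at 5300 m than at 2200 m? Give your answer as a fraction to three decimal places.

Working in km (1 km = 1000 m; β in km⁻¹ = β in m⁻¹ × 1000):
phi(2.2) = 0.6·e^(−0.489×2.2) = 0.2046
phi(5.3) = 0.6·e^(−0.489×5.3) = 0.0449
Δphi = 0.2046 − 0.0449 = 0.1597

0.160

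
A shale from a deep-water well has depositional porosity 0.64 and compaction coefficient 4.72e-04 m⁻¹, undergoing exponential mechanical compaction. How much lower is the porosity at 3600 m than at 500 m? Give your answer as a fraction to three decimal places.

0.388

Working in km (1 km = 1000 m; k in km⁻¹ = k in m⁻¹ × 1000):
phi(0.5) = 0.64·e^(−0.472×0.5) = 0.5055
phi(3.6) = 0.64·e^(−0.472×3.6) = 0.1170
Δphi = 0.5055 − 0.1170 = 0.3884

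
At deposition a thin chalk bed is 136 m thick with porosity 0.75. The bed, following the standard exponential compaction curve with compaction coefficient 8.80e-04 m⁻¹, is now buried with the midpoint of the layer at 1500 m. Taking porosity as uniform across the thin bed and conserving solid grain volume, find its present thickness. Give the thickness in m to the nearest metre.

43 m

Working in km (1 km = 1000 m; k in km⁻¹ = k in m⁻¹ × 1000):
Porosity at 1.5 km: φ = 0.75·exp(−0.88×1.5) = 0.2004
Solid-volume conservation: h(1−φ) = h₀(1−φ₀) ⇒ h = h₀·(1−φ₀)/(1−φ)
h = 0.136 × (1 − 0.75)/(1 − 0.2004) = 0.136 × 0.3126 = 0.0425 km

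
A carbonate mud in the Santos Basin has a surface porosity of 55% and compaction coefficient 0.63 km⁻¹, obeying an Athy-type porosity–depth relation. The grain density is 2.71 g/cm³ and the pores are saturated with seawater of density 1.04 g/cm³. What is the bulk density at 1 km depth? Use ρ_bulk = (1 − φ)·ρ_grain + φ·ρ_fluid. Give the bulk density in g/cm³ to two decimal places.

Porosity at depth: n = 0.55·exp(−0.63×1) = 0.55×0.5326 = 0.2929
Bulk density: ρ_b = (1−n)ρ_g + n·ρ_f = 0.7071×2.71 + 0.2929×1.04
       = 1.916 + 0.305 = 2.221 g/cm³

2.22 g/cm³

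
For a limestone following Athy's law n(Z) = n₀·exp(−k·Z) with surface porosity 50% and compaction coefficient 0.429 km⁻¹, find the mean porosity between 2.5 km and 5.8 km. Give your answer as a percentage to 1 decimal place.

9.2%

⟨n⟩ = (1/(Z₂−Z₁)) ∫ n₀ e^(−kZ) dZ = n₀·(e^(−k·Z₁) − e^(−k·Z₂)) / (k·(Z₂−Z₁))
e^(−0.429×2.5) = 0.3422; e^(−0.429×5.8) = 0.0831
⟨n⟩ = 0.5 × (0.3422 − 0.0831) / (0.429 × 3.3) = 0.5 × 0.1830 = 0.0915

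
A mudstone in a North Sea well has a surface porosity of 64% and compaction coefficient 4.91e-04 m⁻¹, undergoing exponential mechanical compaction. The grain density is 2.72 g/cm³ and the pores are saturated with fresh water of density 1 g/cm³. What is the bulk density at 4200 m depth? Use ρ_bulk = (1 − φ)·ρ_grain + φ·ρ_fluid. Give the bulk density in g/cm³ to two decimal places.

2.58 g/cm³

Working in km (1 km = 1000 m; k in km⁻¹ = k in m⁻¹ × 1000):
Porosity at depth: φ = 0.64·exp(−0.491×4.2) = 0.64×0.1272 = 0.0814
Bulk density: ρ_b = (1−φ)ρ_g + φ·ρ_f = 0.9186×2.72 + 0.0814×1
       = 2.499 + 0.081 = 2.580 g/cm³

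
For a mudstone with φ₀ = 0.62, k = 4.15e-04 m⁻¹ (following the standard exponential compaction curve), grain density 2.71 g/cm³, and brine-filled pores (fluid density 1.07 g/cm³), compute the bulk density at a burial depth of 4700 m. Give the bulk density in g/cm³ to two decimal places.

Working in km (1 km = 1000 m; k in km⁻¹ = k in m⁻¹ × 1000):
Porosity at depth: φ = 0.62·exp(−0.415×4.7) = 0.62×0.1422 = 0.0882
Bulk density: ρ_b = (1−φ)ρ_g + φ·ρ_f = 0.9118×2.71 + 0.0882×1.07
       = 2.471 + 0.094 = 2.565 g/cm³

2.57 g/cm³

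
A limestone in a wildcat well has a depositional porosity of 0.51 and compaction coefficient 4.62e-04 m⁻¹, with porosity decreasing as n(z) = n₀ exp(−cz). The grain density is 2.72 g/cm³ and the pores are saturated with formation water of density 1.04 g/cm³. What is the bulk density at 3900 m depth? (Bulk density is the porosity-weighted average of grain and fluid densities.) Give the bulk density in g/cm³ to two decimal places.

2.58 g/cm³

Working in km (1 km = 1000 m; c in km⁻¹ = c in m⁻¹ × 1000):
Porosity at depth: n = 0.51·exp(−0.462×3.9) = 0.51×0.1650 = 0.0842
Bulk density: ρ_b = (1−n)ρ_g + n·ρ_f = 0.9158×2.72 + 0.0842×1.04
       = 2.491 + 0.088 = 2.579 g/cm³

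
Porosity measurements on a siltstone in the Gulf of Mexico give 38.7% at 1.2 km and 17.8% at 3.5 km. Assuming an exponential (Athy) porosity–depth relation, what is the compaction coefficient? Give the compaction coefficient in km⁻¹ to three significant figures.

0.338 km⁻¹

Athy: n(d) = n₀ e^(−βd) ⇒ n₁/n₂ = e^{β(d₂−d₁)} ⇒ β = ln(n₁/n₂)/(d₂−d₁)
β = ln(0.387/0.178) / (3.5 − 1.2) = ln(2.174) / 2.3 = 0.7766 / 2.3 = 0.3377 km⁻¹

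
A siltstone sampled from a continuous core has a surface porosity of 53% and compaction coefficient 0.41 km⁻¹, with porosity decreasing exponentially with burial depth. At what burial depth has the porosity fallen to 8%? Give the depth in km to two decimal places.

4.61 km

Invert Athy's law: Z = ln(φ₀/φ) / k
Z = ln(0.53/0.08) / 0.41 = ln(6.625) / 0.41 = 1.8909 / 0.41 = 4.612 km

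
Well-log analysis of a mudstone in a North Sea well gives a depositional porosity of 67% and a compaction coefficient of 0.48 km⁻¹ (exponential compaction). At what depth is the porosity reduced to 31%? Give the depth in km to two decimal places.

1.61 km

Invert Athy's law: d = ln(phi₀/phi) / β
d = ln(0.67/0.31) / 0.48 = ln(2.161) / 0.48 = 0.7707 / 0.48 = 1.606 km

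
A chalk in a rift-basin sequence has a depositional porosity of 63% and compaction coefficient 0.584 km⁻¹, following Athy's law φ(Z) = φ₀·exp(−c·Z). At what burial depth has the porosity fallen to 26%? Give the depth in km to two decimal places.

1.52 km

Invert Athy's law: Z = ln(φ₀/φ) / c
Z = ln(0.63/0.26) / 0.584 = ln(2.423) / 0.584 = 0.8850 / 0.584 = 1.515 km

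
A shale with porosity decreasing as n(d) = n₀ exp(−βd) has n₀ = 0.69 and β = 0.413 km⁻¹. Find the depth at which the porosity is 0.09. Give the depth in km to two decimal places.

Invert Athy's law: d = ln(n₀/n) / β
d = ln(0.69/0.09) / 0.413 = ln(7.667) / 0.413 = 2.0369 / 0.413 = 4.932 km

4.93 km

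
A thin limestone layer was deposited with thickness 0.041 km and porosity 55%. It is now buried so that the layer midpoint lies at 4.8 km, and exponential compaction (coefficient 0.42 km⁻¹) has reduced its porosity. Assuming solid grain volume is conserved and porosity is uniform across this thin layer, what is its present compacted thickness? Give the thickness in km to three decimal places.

Porosity at 4.8 km: φ = 0.55·exp(−0.42×4.8) = 0.0733
Solid-volume conservation: h(1−φ) = h₀(1−φ₀) ⇒ h = h₀·(1−φ₀)/(1−φ)
h = 0.041 × (1 − 0.55)/(1 − 0.0733) = 0.041 × 0.4856 = 0.0199 km

0.020 km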